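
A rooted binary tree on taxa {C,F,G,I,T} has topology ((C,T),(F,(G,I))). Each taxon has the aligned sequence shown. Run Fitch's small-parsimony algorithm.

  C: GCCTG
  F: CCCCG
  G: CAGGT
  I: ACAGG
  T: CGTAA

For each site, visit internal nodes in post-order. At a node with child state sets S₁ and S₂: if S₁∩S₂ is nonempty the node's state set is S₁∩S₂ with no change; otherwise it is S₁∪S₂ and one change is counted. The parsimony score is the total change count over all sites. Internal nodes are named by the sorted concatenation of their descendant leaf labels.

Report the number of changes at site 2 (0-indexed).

site 0, node CT: C={G} ∪ T={C} → {C,G} (+1)
site 0, node GI: G={C} ∪ I={A} → {A,C} (+1)
site 0, node FGI: F={C} ∩ GI={A,C} → {C} (+0)
site 0, node CFGIT: CT={C,G} ∩ FGI={C} → {C} (+0)
site 1, node CT: C={C} ∪ T={G} → {C,G} (+1)
site 1, node GI: G={A} ∪ I={C} → {A,C} (+1)
site 1, node FGI: F={C} ∩ GI={A,C} → {C} (+0)
site 1, node CFGIT: CT={C,G} ∩ FGI={C} → {C} (+0)
site 2, node CT: C={C} ∪ T={T} → {C,T} (+1)
site 2, node GI: G={G} ∪ I={A} → {A,G} (+1)
site 2, node FGI: F={C} ∪ GI={A,G} → {A,C,G} (+1)
site 2, node CFGIT: CT={C,T} ∩ FGI={A,C,G} → {C} (+0)
site 3, node CT: C={T} ∪ T={A} → {A,T} (+1)
site 3, node GI: G={G} ∩ I={G} → {G} (+0)
site 3, node FGI: F={C} ∪ GI={G} → {C,G} (+1)
site 3, node CFGIT: CT={A,T} ∪ FGI={C,G} → {A,C,G,T} (+1)
site 4, node CT: C={G} ∪ T={A} → {A,G} (+1)
site 4, node GI: G={T} ∪ I={G} → {G,T} (+1)
site 4, node FGI: F={G} ∩ GI={G,T} → {G} (+0)
site 4, node CFGIT: CT={A,G} ∩ FGI={G} → {G} (+0)
per-site changes: [2, 2, 3, 3, 2]; total = 12

3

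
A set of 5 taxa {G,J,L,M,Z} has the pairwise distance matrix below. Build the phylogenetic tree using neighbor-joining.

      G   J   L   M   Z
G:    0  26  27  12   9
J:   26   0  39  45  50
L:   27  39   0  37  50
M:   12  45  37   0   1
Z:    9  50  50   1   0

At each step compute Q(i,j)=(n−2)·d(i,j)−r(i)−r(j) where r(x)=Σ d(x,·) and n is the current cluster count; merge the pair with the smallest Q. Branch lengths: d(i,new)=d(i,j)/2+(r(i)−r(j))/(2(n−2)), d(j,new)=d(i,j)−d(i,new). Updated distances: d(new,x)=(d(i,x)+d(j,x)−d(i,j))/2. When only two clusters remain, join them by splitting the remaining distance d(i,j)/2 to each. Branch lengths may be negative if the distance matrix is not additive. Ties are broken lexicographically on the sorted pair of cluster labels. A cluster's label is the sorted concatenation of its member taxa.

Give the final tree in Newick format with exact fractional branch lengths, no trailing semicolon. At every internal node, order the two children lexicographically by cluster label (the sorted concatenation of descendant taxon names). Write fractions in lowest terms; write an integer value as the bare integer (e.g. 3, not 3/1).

step 1: merge (M,Z) at d=1, Q=-202; branch lengths M→-2, Z→3; new cluster MZ
  updated: d(G,MZ)=10, d(J,MZ)=47, d(L,MZ)=43
step 2: merge (G,MZ) at d=10, Q=-143; branch lengths G→-17/4, MZ→57/4; new cluster GMZ
  updated: d(GMZ,J)=63/2, d(GMZ,L)=30
step 3: merge (GMZ,J) at d=63/2, Q=-201/2; branch lengths GMZ→45/4, J→81/4; new cluster GJMZ
  updated: d(GJMZ,L)=75/4
step 4: merge (GJMZ,L) at d=75/4; branch lengths GJMZ→75/8, L→75/8; new cluster GJLMZ
final tree: (((G:-17/4,(M:-2,Z:3):57/4):45/4,J:81/4):75/8,L:75/8)
total length: 245/4

(((G:-17/4,(M:-2,Z:3):57/4):45/4,J:81/4):75/8,L:75/8)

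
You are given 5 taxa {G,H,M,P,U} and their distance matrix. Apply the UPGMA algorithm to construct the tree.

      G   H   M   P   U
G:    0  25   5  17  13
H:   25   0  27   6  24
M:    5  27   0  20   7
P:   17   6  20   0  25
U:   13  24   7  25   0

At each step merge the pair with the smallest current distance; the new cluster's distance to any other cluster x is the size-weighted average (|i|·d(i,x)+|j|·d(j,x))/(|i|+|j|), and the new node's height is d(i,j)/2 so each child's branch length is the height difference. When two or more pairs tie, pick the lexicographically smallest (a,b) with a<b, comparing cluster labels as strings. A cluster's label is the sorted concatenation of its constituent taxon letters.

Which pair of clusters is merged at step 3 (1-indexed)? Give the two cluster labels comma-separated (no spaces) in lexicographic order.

GM,U

iteration 1: select G,M (d=5); attach at lengths (5/2, 5/2); label the merged cluster GM
  updated: d(GM,H)=26, d(GM,P)=37/2, d(GM,U)=10
iteration 2: select H,P (d=6); attach at lengths (3, 3); label the merged cluster HP
  updated: d(GM,HP)=89/4, d(HP,U)=49/2
iteration 3: select GM,U (d=10); attach at lengths (5/2, 5); label the merged cluster GMU
  updated: d(GMU,HP)=23
iteration 4: select GMU,HP (d=23); attach at lengths (13/2, 17/2); label the merged cluster GHMPU
final tree: (((G:5/2,M:5/2):5/2,U:5):13/2,(H:3,P:3):17/2)
total length: 67/2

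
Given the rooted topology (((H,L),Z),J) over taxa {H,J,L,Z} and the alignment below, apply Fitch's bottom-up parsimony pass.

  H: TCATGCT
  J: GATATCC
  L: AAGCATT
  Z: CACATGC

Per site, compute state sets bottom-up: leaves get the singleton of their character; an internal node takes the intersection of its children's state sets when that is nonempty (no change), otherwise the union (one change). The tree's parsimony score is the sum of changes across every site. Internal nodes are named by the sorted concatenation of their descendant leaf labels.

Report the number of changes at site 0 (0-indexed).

site 0, node HL: H={T} ∪ L={A} → {A,T} (+1)
site 0, node HLZ: HL={A,T} ∪ Z={C} → {A,C,T} (+1)
site 0, node HJLZ: HLZ={A,C,T} ∪ J={G} → {A,C,G,T} (+1)
site 1, node HL: H={C} ∪ L={A} → {A,C} (+1)
site 1, node HLZ: HL={A,C} ∩ Z={A} → {A} (+0)
site 1, node HJLZ: HLZ={A} ∩ J={A} → {A} (+0)
site 2, node HL: H={A} ∪ L={G} → {A,G} (+1)
site 2, node HLZ: HL={A,G} ∪ Z={C} → {A,C,G} (+1)
site 2, node HJLZ: HLZ={A,C,G} ∪ J={T} → {A,C,G,T} (+1)
site 3, node HL: H={T} ∪ L={C} → {C,T} (+1)
site 3, node HLZ: HL={C,T} ∪ Z={A} → {A,C,T} (+1)
site 3, node HJLZ: HLZ={A,C,T} ∩ J={A} → {A} (+0)
site 4, node HL: H={G} ∪ L={A} → {A,G} (+1)
site 4, node HLZ: HL={A,G} ∪ Z={T} → {A,G,T} (+1)
site 4, node HJLZ: HLZ={A,G,T} ∩ J={T} → {T} (+0)
site 5, node HL: H={C} ∪ L={T} → {C,T} (+1)
site 5, node HLZ: HL={C,T} ∪ Z={G} → {C,G,T} (+1)
site 5, node HJLZ: HLZ={C,G,T} ∩ J={C} → {C} (+0)
site 6, node HL: H={T} ∩ L={T} → {T} (+0)
site 6, node HLZ: HL={T} ∪ Z={C} → {C,T} (+1)
site 6, node HJLZ: HLZ={C,T} ∩ J={C} → {C} (+0)
per-site changes: [3, 1, 3, 2, 2, 2, 1]; total = 14

3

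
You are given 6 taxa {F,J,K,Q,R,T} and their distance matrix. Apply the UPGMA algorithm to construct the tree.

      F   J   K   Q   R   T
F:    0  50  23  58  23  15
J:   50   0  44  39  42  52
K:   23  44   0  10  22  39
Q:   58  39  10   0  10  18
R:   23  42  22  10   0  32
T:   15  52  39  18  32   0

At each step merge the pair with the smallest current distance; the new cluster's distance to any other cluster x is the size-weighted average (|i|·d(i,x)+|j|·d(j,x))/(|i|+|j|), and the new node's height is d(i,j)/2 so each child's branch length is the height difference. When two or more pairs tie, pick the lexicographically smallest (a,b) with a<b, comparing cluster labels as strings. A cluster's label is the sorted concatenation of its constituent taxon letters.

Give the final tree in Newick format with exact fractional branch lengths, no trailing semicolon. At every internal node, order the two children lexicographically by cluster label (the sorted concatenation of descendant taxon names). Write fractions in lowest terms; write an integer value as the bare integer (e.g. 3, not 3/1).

iteration 1: select K,Q (d=10); attach at lengths (5, 5); label the merged cluster KQ
  updated: d(F,KQ)=81/2, d(J,KQ)=83/2, d(KQ,R)=16, d(KQ,T)=57/2
iteration 2: select F,T (d=15); attach at lengths (15/2, 15/2); label the merged cluster FT
  updated: d(FT,J)=51, d(FT,KQ)=69/2, d(FT,R)=55/2
iteration 3: select KQ,R (d=16); attach at lengths (3, 8); label the merged cluster KQR
  updated: d(FT,KQR)=193/6, d(J,KQR)=125/3
iteration 4: select FT,KQR (d=193/6); attach at lengths (103/12, 97/12); label the merged cluster FKQRT
  updated: d(FKQRT,J)=227/5
iteration 5: select FKQRT,J (d=227/5); attach at lengths (397/60, 227/10); label the merged cluster FJKQRT
final tree: (((F:15/2,T:15/2):103/12,((K:5,Q:5):3,R:8):97/12):397/60,J:227/10)
total length: 4919/60

(((F:15/2,T:15/2):103/12,((K:5,Q:5):3,R:8):97/12):397/60,J:227/10)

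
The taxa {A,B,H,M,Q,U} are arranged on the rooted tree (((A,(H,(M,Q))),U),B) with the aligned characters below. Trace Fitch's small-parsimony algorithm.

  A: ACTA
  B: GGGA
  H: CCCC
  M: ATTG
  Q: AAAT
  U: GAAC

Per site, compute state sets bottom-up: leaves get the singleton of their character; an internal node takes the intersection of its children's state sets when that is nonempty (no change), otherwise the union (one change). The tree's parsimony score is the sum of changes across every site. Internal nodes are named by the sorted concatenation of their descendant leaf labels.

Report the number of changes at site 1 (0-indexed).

4

site 0, node MQ: M={A} ∩ Q={A} → {A} (+0)
site 0, node HMQ: H={C} ∪ MQ={A} → {A,C} (+1)
site 0, node AHMQ: A={A} ∩ HMQ={A,C} → {A} (+0)
site 0, node AHMQU: AHMQ={A} ∪ U={G} → {A,G} (+1)
site 0, node ABHMQU: AHMQU={A,G} ∩ B={G} → {G} (+0)
site 1, node MQ: M={T} ∪ Q={A} → {A,T} (+1)
site 1, node HMQ: H={C} ∪ MQ={A,T} → {A,C,T} (+1)
site 1, node AHMQ: A={C} ∩ HMQ={A,C,T} → {C} (+0)
site 1, node AHMQU: AHMQ={C} ∪ U={A} → {A,C} (+1)
site 1, node ABHMQU: AHMQU={A,C} ∪ B={G} → {A,C,G} (+1)
site 2, node MQ: M={T} ∪ Q={A} → {A,T} (+1)
site 2, node HMQ: H={C} ∪ MQ={A,T} → {A,C,T} (+1)
site 2, node AHMQ: A={T} ∩ HMQ={A,C,T} → {T} (+0)
site 2, node AHMQU: AHMQ={T} ∪ U={A} → {A,T} (+1)
site 2, node ABHMQU: AHMQU={A,T} ∪ B={G} → {A,G,T} (+1)
site 3, node MQ: M={G} ∪ Q={T} → {G,T} (+1)
site 3, node HMQ: H={C} ∪ MQ={G,T} → {C,G,T} (+1)
site 3, node AHMQ: A={A} ∪ HMQ={C,G,T} → {A,C,G,T} (+1)
site 3, node AHMQU: AHMQ={A,C,G,T} ∩ U={C} → {C} (+0)
site 3, node ABHMQU: AHMQU={C} ∪ B={A} → {A,C} (+1)
per-site changes: [2, 4, 4, 4]; total = 14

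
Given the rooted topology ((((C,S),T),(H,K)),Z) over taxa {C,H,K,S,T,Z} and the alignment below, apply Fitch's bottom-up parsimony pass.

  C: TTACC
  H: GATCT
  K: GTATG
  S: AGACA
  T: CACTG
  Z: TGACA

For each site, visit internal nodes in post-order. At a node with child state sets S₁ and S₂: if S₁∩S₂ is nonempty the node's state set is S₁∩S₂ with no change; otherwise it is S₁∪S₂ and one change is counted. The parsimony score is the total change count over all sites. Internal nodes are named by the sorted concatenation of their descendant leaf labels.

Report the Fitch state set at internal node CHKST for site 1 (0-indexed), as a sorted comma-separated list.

[col 0] CS: children C:{T}, S:{A} ∪→ {A,T}; cost 1
[col 0] CST: children CS:{A,T}, T:{C} ∪→ {A,C,T}; cost 1
[col 0] HK: children H:{G}, K:{G} ∩→ {G}; cost 0
[col 0] CHKST: children CST:{A,C,T}, HK:{G} ∪→ {A,C,G,T}; cost 1
[col 0] CHKSTZ: children CHKST:{A,C,G,T}, Z:{T} ∩→ {T}; cost 0
[col 1] CS: children C:{T}, S:{G} ∪→ {G,T}; cost 1
[col 1] CST: children CS:{G,T}, T:{A} ∪→ {A,G,T}; cost 1
[col 1] HK: children H:{A}, K:{T} ∪→ {A,T}; cost 1
[col 1] CHKST: children CST:{A,G,T}, HK:{A,T} ∩→ {A,T}; cost 0
[col 1] CHKSTZ: children CHKST:{A,T}, Z:{G} ∪→ {A,G,T}; cost 1
[col 2] CS: children C:{A}, S:{A} ∩→ {A}; cost 0
[col 2] CST: children CS:{A}, T:{C} ∪→ {A,C}; cost 1
[col 2] HK: children H:{T}, K:{A} ∪→ {A,T}; cost 1
[col 2] CHKST: children CST:{A,C}, HK:{A,T} ∩→ {A}; cost 0
[col 2] CHKSTZ: children CHKST:{A}, Z:{A} ∩→ {A}; cost 0
[col 3] CS: children C:{C}, S:{C} ∩→ {C}; cost 0
[col 3] CST: children CS:{C}, T:{T} ∪→ {C,T}; cost 1
[col 3] HK: children H:{C}, K:{T} ∪→ {C,T}; cost 1
[col 3] CHKST: children CST:{C,T}, HK:{C,T} ∩→ {C,T}; cost 0
[col 3] CHKSTZ: children CHKST:{C,T}, Z:{C} ∩→ {C}; cost 0
[col 4] CS: children C:{C}, S:{A} ∪→ {A,C}; cost 1
[col 4] CST: children CS:{A,C}, T:{G} ∪→ {A,C,G}; cost 1
[col 4] HK: children H:{T}, K:{G} ∪→ {G,T}; cost 1
[col 4] CHKST: children CST:{A,C,G}, HK:{G,T} ∩→ {G}; cost 0
[col 4] CHKSTZ: children CHKST:{G}, Z:{A} ∪→ {A,G}; cost 1
per-site changes: [3, 4, 2, 2, 4]; total = 15

A,T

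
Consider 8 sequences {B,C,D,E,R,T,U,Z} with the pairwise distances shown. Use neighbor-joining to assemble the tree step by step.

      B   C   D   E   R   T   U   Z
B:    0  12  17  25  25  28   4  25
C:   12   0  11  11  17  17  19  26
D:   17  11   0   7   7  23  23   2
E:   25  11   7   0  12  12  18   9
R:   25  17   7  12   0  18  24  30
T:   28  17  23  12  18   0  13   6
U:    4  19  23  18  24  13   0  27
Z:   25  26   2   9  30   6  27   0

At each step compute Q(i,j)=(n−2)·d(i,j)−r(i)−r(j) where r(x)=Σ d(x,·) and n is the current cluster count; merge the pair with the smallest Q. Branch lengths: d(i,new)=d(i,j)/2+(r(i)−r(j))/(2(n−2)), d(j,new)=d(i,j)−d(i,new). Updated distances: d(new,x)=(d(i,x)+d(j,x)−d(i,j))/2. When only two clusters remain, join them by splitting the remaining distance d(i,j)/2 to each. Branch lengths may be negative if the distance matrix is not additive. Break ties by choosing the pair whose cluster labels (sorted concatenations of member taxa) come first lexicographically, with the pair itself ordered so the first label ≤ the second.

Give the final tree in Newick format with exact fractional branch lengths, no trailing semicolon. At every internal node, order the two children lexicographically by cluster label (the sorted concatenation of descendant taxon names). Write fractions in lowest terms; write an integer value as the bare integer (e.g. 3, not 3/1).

(((((B:8/3,U:4/3):299/32,C:133/32):129/32,(D:-1/8,R:57/8):91/32):73/32,E:49/32):191/64,(T:11/4,Z:13/4):191/64)

1. join B+U (d=4, Q=-240) ⇒ BU; edges |B|=8/3, |U|=4/3
  updated: d(BU,C)=27/2, d(BU,D)=18, d(BU,E)=39/2, d(BU,R)=45/2, d(BU,T)=37/2, d(BU,Z)=24
2. join T+Z (d=6, Q=-323/2) ⇒ TZ; edges |T|=11/4, |Z|=13/4
  updated: d(BU,TZ)=73/4, d(C,TZ)=37/2, d(D,TZ)=19/2, d(E,TZ)=15/2, d(R,TZ)=21
3. join BU+C (d=27/2, Q=-435/4) ⇒ BCU; edges |BU|=299/32, |C|=133/32
  updated: d(BCU,D)=31/4, d(BCU,E)=17/2, d(BCU,R)=13, d(BCU,TZ)=93/8
4. join D+R (d=7, Q=-253/4) ⇒ DR; edges |D|=-1/8, |R|=57/8
  updated: d(BCU,DR)=55/8, d(DR,E)=6, d(DR,TZ)=47/4
5. join BCU+DR (d=55/8, Q=-303/8) ⇒ BCDRU; edges |BCU|=129/32, |DR|=91/32
  updated: d(BCDRU,E)=61/16, d(BCDRU,TZ)=33/4
6. join BCDRU+E (d=61/16, Q=-313/16) ⇒ BCDERU; edges |BCDRU|=73/32, |E|=49/32
  updated: d(BCDERU,TZ)=191/32
7. join BCDERU+TZ (d=191/32) ⇒ BCDERTUZ; edges |BCDERU|=191/64, |TZ|=191/64
final tree: (((((B:8/3,U:4/3):299/32,C:133/32):129/32,(D:-1/8,R:57/8):91/32):73/32,E:49/32):191/64,(T:11/4,Z:13/4):191/64)
total length: 1509/32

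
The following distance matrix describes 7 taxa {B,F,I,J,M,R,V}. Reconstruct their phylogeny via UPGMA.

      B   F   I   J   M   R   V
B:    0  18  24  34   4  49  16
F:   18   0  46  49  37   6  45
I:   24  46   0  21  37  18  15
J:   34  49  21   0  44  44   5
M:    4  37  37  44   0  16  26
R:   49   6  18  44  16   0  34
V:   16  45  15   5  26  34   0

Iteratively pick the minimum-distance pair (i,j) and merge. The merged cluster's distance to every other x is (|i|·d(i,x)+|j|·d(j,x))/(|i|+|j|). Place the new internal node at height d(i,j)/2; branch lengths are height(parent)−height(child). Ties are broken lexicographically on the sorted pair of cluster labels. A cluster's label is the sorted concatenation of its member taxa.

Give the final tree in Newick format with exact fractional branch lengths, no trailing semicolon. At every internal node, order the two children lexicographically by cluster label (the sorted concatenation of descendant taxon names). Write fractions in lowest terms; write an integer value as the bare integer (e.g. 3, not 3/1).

step 1: merge (B,M) at d=4; branch lengths B→2, M→2; new cluster BM
  updated: d(BM,F)=55/2, d(BM,I)=61/2, d(BM,J)=39, d(BM,R)=65/2, d(BM,V)=21
step 2: merge (J,V) at d=5; branch lengths J→5/2, V→5/2; new cluster JV
  updated: d(BM,JV)=30, d(F,JV)=47, d(I,JV)=18, d(JV,R)=39
step 3: merge (F,R) at d=6; branch lengths F→3, R→3; new cluster FR
  updated: d(BM,FR)=30, d(FR,I)=32, d(FR,JV)=43
step 4: merge (I,JV) at d=18; branch lengths I→9, JV→13/2; new cluster IJV
  updated: d(BM,IJV)=181/6, d(FR,IJV)=118/3
step 5: merge (BM,FR) at d=30; branch lengths BM→13, FR→12; new cluster BFMR
  updated: d(BFMR,IJV)=139/4
step 6: merge (BFMR,IJV) at d=139/4; branch lengths BFMR→19/8, IJV→67/8; new cluster BFIJMRV
final tree: (((B:2,M:2):13,(F:3,R:3):12):19/8,(I:9,(J:5/2,V:5/2):13/2):67/8)
total length: 265/4

(((B:2,M:2):13,(F:3,R:3):12):19/8,(I:9,(J:5/2,V:5/2):13/2):67/8)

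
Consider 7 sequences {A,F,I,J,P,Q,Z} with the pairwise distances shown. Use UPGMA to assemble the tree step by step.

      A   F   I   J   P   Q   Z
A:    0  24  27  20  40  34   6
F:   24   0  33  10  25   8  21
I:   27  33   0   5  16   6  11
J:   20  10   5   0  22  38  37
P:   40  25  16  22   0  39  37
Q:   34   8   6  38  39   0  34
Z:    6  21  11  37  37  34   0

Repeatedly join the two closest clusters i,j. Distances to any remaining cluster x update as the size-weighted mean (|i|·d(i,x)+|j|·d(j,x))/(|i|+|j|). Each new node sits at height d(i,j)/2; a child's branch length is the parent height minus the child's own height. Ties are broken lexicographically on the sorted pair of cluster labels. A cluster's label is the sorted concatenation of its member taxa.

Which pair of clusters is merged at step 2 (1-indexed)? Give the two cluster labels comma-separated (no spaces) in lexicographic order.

iteration 1: select I,J (d=5); attach at lengths (5/2, 5/2); label the merged cluster IJ
  updated: d(A,IJ)=47/2, d(F,IJ)=43/2, d(IJ,P)=19, d(IJ,Q)=22, d(IJ,Z)=24
iteration 2: select A,Z (d=6); attach at lengths (3, 3); label the merged cluster AZ
  updated: d(AZ,F)=45/2, d(AZ,IJ)=95/4, d(AZ,P)=77/2, d(AZ,Q)=34
iteration 3: select F,Q (d=8); attach at lengths (4, 4); label the merged cluster FQ
  updated: d(AZ,FQ)=113/4, d(FQ,IJ)=87/4, d(FQ,P)=32
iteration 4: select IJ,P (d=19); attach at lengths (7, 19/2); label the merged cluster IJP
  updated: d(AZ,IJP)=86/3, d(FQ,IJP)=151/6
iteration 5: select FQ,IJP (d=151/6); attach at lengths (103/12, 37/12); label the merged cluster FIJPQ
  updated: d(AZ,FIJPQ)=57/2
iteration 6: select AZ,FIJPQ (d=57/2); attach at lengths (45/4, 5/3); label the merged cluster AFIJPQZ
final tree: ((A:3,Z:3):45/4,((F:4,Q:4):103/12,((I:5/2,J:5/2):7,P:19/2):37/12):5/3)
total length: 721/12

A,Z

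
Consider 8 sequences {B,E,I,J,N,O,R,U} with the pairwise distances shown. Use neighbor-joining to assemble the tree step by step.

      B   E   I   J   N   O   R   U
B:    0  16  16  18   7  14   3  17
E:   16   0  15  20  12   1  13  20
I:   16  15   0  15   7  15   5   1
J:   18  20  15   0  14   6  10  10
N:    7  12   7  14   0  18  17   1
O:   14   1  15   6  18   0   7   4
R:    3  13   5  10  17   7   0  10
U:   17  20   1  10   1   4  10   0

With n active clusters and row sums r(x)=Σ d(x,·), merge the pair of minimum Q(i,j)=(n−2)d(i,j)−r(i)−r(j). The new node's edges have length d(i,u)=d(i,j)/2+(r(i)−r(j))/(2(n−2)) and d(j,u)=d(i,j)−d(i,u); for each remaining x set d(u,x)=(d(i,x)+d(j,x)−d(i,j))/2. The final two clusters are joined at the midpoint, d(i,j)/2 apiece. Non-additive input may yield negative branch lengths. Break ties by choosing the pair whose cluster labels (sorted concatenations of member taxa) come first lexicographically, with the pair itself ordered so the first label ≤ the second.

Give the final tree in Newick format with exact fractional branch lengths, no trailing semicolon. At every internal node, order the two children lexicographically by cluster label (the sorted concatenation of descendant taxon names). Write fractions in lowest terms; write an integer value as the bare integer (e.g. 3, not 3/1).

step 1: merge (E,O) at d=1, Q=-156; branch lengths E→19/6, O→-13/6; new cluster EO
  updated: d(B,EO)=29/2, d(EO,I)=29/2, d(EO,J)=25/2, d(EO,N)=29/2, d(EO,R)=19/2, d(EO,U)=23/2
step 2: merge (B,R) at d=3, Q=-115; branch lengths B→18/5, R→-3/5; new cluster BR
  updated: d(BR,EO)=21/2, d(BR,I)=9, d(BR,J)=25/2, d(BR,N)=21/2, d(BR,U)=12
step 3: merge (N,U) at d=1, Q=-157/2; branch lengths N→31/16, U→-15/16; new cluster NU
  updated: d(BR,NU)=43/4, d(EO,NU)=25/2, d(I,NU)=7/2, d(J,NU)=23/2
step 4: merge (I,NU) at d=7/2, Q=-279/4; branch lengths I→19/8, NU→9/8; new cluster INU
  updated: d(BR,INU)=65/8, d(EO,INU)=47/4, d(INU,J)=23/2
step 5: merge (BR,INU) at d=65/8, Q=-185/4; branch lengths BR→4, INU→33/8; new cluster BINRU
  updated: d(BINRU,EO)=113/16, d(BINRU,J)=127/16
step 6: merge (BINRU,EO) at d=113/16, Q=-55/2; branch lengths BINRU→5/4, EO→93/16; new cluster BEINORU
  updated: d(BEINORU,J)=107/16
step 7: merge (BEINORU,J) at d=107/16; branch lengths BEINORU→107/32, J→107/32; new cluster BEIJNORU
final tree: ((((B:18/5,R:-3/5):4,(I:19/8,(N:31/16,U:-15/16):9/8):33/8):5/4,(E:19/6,O:-13/6):93/16):107/32,J:107/32)
total length: 243/8

((((B:18/5,R:-3/5):4,(I:19/8,(N:31/16,U:-15/16):9/8):33/8):5/4,(E:19/6,O:-13/6):93/16):107/32,J:107/32)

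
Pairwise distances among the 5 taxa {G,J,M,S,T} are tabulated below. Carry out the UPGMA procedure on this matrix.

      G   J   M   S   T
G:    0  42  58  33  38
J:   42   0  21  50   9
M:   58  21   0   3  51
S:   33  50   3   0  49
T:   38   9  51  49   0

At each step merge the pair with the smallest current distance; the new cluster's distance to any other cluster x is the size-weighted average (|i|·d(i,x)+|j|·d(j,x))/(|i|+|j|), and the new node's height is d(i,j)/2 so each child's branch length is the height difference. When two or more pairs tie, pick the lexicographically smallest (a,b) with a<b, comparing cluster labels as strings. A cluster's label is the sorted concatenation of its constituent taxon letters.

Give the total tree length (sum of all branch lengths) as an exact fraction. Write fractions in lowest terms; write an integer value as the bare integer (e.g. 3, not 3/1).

step 1: merge (M,S) at d=3; branch lengths M→3/2, S→3/2; new cluster MS
  updated: d(G,MS)=91/2, d(J,MS)=71/2, d(MS,T)=50
step 2: merge (J,T) at d=9; branch lengths J→9/2, T→9/2; new cluster JT
  updated: d(G,JT)=40, d(JT,MS)=171/4
step 3: merge (G,JT) at d=40; branch lengths G→20, JT→31/2; new cluster GJT
  updated: d(GJT,MS)=131/3
step 4: merge (GJT,MS) at d=131/3; branch lengths GJT→11/6, MS→61/3; new cluster GJMST
final tree: ((G:20,(J:9/2,T:9/2):31/2):11/6,(M:3/2,S:3/2):61/3)
total length: 209/3

209/3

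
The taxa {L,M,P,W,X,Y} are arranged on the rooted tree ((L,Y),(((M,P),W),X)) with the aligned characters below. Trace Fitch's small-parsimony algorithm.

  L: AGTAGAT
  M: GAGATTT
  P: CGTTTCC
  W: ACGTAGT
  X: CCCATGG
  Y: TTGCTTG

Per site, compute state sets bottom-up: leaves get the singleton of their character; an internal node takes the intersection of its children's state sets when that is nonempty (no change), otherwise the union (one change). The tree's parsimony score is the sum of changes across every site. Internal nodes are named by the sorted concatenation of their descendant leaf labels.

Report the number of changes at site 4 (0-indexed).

LY@0: {A} ∪ {T} = {A,T} (union, +1)
MP@0: {G} ∪ {C} = {C,G} (union, +1)
MPW@0: {C,G} ∪ {A} = {A,C,G} (union, +1)
MPWX@0: {A,C,G} ∩ {C} = {C} (intersection, +0)
LMPWXY@0: {A,T} ∪ {C} = {A,C,T} (union, +1)
LY@1: {G} ∪ {T} = {G,T} (union, +1)
MP@1: {A} ∪ {G} = {A,G} (union, +1)
MPW@1: {A,G} ∪ {C} = {A,C,G} (union, +1)
MPWX@1: {A,C,G} ∩ {C} = {C} (intersection, +0)
LMPWXY@1: {G,T} ∪ {C} = {C,G,T} (union, +1)
LY@2: {T} ∪ {G} = {G,T} (union, +1)
MP@2: {G} ∪ {T} = {G,T} (union, +1)
MPW@2: {G,T} ∩ {G} = {G} (intersection, +0)
MPWX@2: {G} ∪ {C} = {C,G} (union, +1)
LMPWXY@2: {G,T} ∩ {C,G} = {G} (intersection, +0)
LY@3: {A} ∪ {C} = {A,C} (union, +1)
MP@3: {A} ∪ {T} = {A,T} (union, +1)
MPW@3: {A,T} ∩ {T} = {T} (intersection, +0)
MPWX@3: {T} ∪ {A} = {A,T} (union, +1)
LMPWXY@3: {A,C} ∩ {A,T} = {A} (intersection, +0)
LY@4: {G} ∪ {T} = {G,T} (union, +1)
MP@4: {T} ∩ {T} = {T} (intersection, +0)
MPW@4: {T} ∪ {A} = {A,T} (union, +1)
MPWX@4: {A,T} ∩ {T} = {T} (intersection, +0)
LMPWXY@4: {G,T} ∩ {T} = {T} (intersection, +0)
LY@5: {A} ∪ {T} = {A,T} (union, +1)
MP@5: {T} ∪ {C} = {C,T} (union, +1)
MPW@5: {C,T} ∪ {G} = {C,G,T} (union, +1)
MPWX@5: {C,G,T} ∩ {G} = {G} (intersection, +0)
LMPWXY@5: {A,T} ∪ {G} = {A,G,T} (union, +1)
LY@6: {T} ∪ {G} = {G,T} (union, +1)
MP@6: {T} ∪ {C} = {C,T} (union, +1)
MPW@6: {C,T} ∩ {T} = {T} (intersection, +0)
MPWX@6: {T} ∪ {G} = {G,T} (union, +1)
LMPWXY@6: {G,T} ∩ {G,T} = {G,T} (intersection, +0)
per-site changes: [4, 4, 3, 3, 2, 4, 3]; total = 23

2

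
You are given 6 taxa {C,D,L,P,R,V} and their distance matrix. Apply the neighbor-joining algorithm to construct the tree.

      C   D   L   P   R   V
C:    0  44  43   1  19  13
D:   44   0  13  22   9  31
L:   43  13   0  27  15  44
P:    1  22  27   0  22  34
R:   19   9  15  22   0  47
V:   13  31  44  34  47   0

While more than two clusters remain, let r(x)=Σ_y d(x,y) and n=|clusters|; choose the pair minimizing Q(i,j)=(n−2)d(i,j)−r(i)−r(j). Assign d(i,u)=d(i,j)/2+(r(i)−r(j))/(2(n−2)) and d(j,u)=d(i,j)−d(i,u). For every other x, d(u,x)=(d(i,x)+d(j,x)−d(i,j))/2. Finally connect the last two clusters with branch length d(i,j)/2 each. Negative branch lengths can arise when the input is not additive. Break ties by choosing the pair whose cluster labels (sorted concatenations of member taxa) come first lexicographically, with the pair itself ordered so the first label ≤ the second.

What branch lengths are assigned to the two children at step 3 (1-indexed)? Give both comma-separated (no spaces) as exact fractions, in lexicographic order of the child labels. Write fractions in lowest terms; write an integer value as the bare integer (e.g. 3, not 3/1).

61/4,7/2

step 1: merge (C,V) at d=13, Q=-237; branch lengths C→3/8, V→101/8; new cluster CV
  updated: d(CV,D)=31, d(CV,L)=37, d(CV,P)=11, d(CV,R)=53/2
step 2: merge (CV,P) at d=11, Q=-309/2; branch lengths CV→113/12, P→19/12; new cluster CPV
  updated: d(CPV,D)=21, d(CPV,L)=53/2, d(CPV,R)=75/4
step 3: merge (CPV,R) at d=75/4, Q=-143/2; branch lengths CPV→61/4, R→7/2; new cluster CPRV
  updated: d(CPRV,D)=45/8, d(CPRV,L)=91/8
step 4: merge (CPRV,D) at d=45/8, Q=-30; branch lengths CPRV→2, D→29/8; new cluster CDPRV
  updated: d(CDPRV,L)=75/8
step 5: merge (CDPRV,L) at d=75/8; branch lengths CDPRV→75/16, L→75/16; new cluster CDLPRV
final tree: (((((C:3/8,V:101/8):113/12,P:19/12):61/4,R:7/2):2,D:29/8):75/16,L:75/16)
total length: 231/4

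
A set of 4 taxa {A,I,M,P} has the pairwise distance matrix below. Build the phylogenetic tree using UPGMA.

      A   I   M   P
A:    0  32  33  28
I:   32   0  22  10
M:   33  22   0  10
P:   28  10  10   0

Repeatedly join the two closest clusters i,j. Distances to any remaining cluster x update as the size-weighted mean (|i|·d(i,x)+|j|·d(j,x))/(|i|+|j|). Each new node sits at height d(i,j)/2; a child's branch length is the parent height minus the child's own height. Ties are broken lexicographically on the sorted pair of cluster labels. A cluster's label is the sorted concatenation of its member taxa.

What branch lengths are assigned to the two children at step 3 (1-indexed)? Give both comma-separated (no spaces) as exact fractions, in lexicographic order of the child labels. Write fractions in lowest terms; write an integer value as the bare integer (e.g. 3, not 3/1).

1. join I+P (d=10) ⇒ IP; edges |I|=5, |P|=5
  updated: d(A,IP)=30, d(IP,M)=16
2. join IP+M (d=16) ⇒ IMP; edges |IP|=3, |M|=8
  updated: d(A,IMP)=31
3. join A+IMP (d=31) ⇒ AIMP; edges |A|=31/2, |IMP|=15/2
final tree: (A:31/2,((I:5,P:5):3,M:8):15/2)
total length: 44

31/2,15/2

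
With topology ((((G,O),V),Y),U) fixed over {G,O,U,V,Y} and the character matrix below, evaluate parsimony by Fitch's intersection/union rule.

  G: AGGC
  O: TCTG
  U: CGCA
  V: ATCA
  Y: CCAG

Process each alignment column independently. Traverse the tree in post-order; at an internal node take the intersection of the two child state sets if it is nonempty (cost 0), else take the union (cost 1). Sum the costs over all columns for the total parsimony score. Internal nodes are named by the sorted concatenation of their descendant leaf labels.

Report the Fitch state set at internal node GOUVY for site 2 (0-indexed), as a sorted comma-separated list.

GO@0: {A} ∪ {T} = {A,T} (union, +1)
GOV@0: {A,T} ∩ {A} = {A} (intersection, +0)
GOVY@0: {A} ∪ {C} = {A,C} (union, +1)
GOUVY@0: {A,C} ∩ {C} = {C} (intersection, +0)
GO@1: {G} ∪ {C} = {C,G} (union, +1)
GOV@1: {C,G} ∪ {T} = {C,G,T} (union, +1)
GOVY@1: {C,G,T} ∩ {C} = {C} (intersection, +0)
GOUVY@1: {C} ∪ {G} = {C,G} (union, +1)
GO@2: {G} ∪ {T} = {G,T} (union, +1)
GOV@2: {G,T} ∪ {C} = {C,G,T} (union, +1)
GOVY@2: {C,G,T} ∪ {A} = {A,C,G,T} (union, +1)
GOUVY@2: {A,C,G,T} ∩ {C} = {C} (intersection, +0)
GO@3: {C} ∪ {G} = {C,G} (union, +1)
GOV@3: {C,G} ∪ {A} = {A,C,G} (union, +1)
GOVY@3: {A,C,G} ∩ {G} = {G} (intersection, +0)
GOUVY@3: {G} ∪ {A} = {A,G} (union, +1)
per-site changes: [2, 3, 3, 3]; total = 11

C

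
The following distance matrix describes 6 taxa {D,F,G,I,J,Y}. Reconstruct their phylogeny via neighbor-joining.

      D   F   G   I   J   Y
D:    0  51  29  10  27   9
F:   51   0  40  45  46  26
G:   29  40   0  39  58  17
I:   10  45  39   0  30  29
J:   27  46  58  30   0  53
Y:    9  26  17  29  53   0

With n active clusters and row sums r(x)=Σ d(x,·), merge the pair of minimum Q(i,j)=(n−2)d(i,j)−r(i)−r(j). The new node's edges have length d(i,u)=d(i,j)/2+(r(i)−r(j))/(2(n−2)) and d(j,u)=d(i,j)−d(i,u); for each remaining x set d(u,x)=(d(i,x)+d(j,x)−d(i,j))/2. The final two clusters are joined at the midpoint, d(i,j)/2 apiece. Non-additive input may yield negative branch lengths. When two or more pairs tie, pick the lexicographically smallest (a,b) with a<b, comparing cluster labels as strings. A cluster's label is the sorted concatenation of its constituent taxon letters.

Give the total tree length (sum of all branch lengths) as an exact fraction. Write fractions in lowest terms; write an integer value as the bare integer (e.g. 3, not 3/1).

353/4

1. join G+Y (d=17, Q=-249) ⇒ GY; edges |G|=117/8, |Y|=19/8
  updated: d(D,GY)=21/2, d(F,GY)=49/2, d(GY,I)=51/2, d(GY,J)=47
2. join F+GY (d=49/2, Q=-401/2) ⇒ FGY; edges |F|=265/12, |GY|=29/12
  updated: d(D,FGY)=37/2, d(FGY,I)=23, d(FGY,J)=137/4
3. join D+I (d=10, Q=-197/2) ⇒ DI; edges |D|=25/8, |I|=55/8
  updated: d(DI,FGY)=63/4, d(DI,J)=47/2
4. join DI+FGY (d=63/4, Q=-147/2) ⇒ DFGIY; edges |DI|=5/2, |FGY|=53/4
  updated: d(DFGIY,J)=21
5. join DFGIY+J (d=21) ⇒ DFGIJY; edges |DFGIY|=21/2, |J|=21/2
final tree: (((D:25/8,I:55/8):5/2,(F:265/12,(G:117/8,Y:19/8):29/12):53/4):21/2,J:21/2)
total length: 353/4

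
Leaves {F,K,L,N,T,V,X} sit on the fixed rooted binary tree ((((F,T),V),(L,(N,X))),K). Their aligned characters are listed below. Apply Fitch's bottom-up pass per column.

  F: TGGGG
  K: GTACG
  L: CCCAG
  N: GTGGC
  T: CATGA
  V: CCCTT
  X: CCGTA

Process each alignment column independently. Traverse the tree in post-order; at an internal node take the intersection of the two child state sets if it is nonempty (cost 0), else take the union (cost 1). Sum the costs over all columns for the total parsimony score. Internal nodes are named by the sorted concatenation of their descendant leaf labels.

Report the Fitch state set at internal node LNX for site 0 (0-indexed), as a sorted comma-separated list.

FT@0: {T} ∪ {C} = {C,T} (union, +1)
FTV@0: {C,T} ∩ {C} = {C} (intersection, +0)
NX@0: {G} ∪ {C} = {C,G} (union, +1)
LNX@0: {C} ∩ {C,G} = {C} (intersection, +0)
FLNTVX@0: {C} ∩ {C} = {C} (intersection, +0)
FKLNTVX@0: {C} ∪ {G} = {C,G} (union, +1)
FT@1: {G} ∪ {A} = {A,G} (union, +1)
FTV@1: {A,G} ∪ {C} = {A,C,G} (union, +1)
NX@1: {T} ∪ {C} = {C,T} (union, +1)
LNX@1: {C} ∩ {C,T} = {C} (intersection, +0)
FLNTVX@1: {A,C,G} ∩ {C} = {C} (intersection, +0)
FKLNTVX@1: {C} ∪ {T} = {C,T} (union, +1)
FT@2: {G} ∪ {T} = {G,T} (union, +1)
FTV@2: {G,T} ∪ {C} = {C,G,T} (union, +1)
NX@2: {G} ∩ {G} = {G} (intersection, +0)
LNX@2: {C} ∪ {G} = {C,G} (union, +1)
FLNTVX@2: {C,G,T} ∩ {C,G} = {C,G} (intersection, +0)
FKLNTVX@2: {C,G} ∪ {A} = {A,C,G} (union, +1)
FT@3: {G} ∩ {G} = {G} (intersection, +0)
FTV@3: {G} ∪ {T} = {G,T} (union, +1)
NX@3: {G} ∪ {T} = {G,T} (union, +1)
LNX@3: {A} ∪ {G,T} = {A,G,T} (union, +1)
FLNTVX@3: {G,T} ∩ {A,G,T} = {G,T} (intersection, +0)
FKLNTVX@3: {G,T} ∪ {C} = {C,G,T} (union, +1)
FT@4: {G} ∪ {A} = {A,G} (union, +1)
FTV@4: {A,G} ∪ {T} = {A,G,T} (union, +1)
NX@4: {C} ∪ {A} = {A,C} (union, +1)
LNX@4: {G} ∪ {A,C} = {A,C,G} (union, +1)
FLNTVX@4: {A,G,T} ∩ {A,C,G} = {A,G} (intersection, +0)
FKLNTVX@4: {A,G} ∩ {G} = {G} (intersection, +0)
per-site changes: [3, 4, 4, 4, 4]; total = 19

C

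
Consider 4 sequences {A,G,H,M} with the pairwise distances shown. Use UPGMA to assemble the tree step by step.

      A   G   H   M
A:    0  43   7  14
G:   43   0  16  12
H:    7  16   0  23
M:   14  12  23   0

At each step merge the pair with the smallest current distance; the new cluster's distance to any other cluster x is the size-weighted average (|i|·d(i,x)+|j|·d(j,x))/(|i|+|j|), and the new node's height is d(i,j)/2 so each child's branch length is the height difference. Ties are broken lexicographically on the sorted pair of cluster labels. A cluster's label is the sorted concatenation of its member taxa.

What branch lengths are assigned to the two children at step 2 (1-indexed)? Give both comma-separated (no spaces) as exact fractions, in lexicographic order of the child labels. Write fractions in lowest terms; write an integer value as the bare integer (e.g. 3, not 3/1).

step 1: merge (A,H) at d=7; branch lengths A→7/2, H→7/2; new cluster AH
  updated: d(AH,G)=59/2, d(AH,M)=37/2
step 2: merge (G,M) at d=12; branch lengths G→6, M→6; new cluster GM
  updated: d(AH,GM)=24
step 3: merge (AH,GM) at d=24; branch lengths AH→17/2, GM→6; new cluster AGHM
final tree: ((A:7/2,H:7/2):17/2,(G:6,M:6):6)
total length: 67/2

6,6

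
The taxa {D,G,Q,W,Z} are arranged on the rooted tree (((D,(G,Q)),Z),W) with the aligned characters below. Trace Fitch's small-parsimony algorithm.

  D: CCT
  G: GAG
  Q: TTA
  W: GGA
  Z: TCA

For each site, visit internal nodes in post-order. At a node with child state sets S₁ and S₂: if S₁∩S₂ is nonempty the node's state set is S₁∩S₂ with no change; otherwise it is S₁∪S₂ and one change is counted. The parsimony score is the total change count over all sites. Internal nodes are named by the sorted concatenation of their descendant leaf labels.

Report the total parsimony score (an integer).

site 0, node GQ: G={G} ∪ Q={T} → {G,T} (+1)
site 0, node DGQ: D={C} ∪ GQ={G,T} → {C,G,T} (+1)
site 0, node DGQZ: DGQ={C,G,T} ∩ Z={T} → {T} (+0)
site 0, node DGQWZ: DGQZ={T} ∪ W={G} → {G,T} (+1)
site 1, node GQ: G={A} ∪ Q={T} → {A,T} (+1)
site 1, node DGQ: D={C} ∪ GQ={A,T} → {A,C,T} (+1)
site 1, node DGQZ: DGQ={A,C,T} ∩ Z={C} → {C} (+0)
site 1, node DGQWZ: DGQZ={C} ∪ W={G} → {C,G} (+1)
site 2, node GQ: G={G} ∪ Q={A} → {A,G} (+1)
site 2, node DGQ: D={T} ∪ GQ={A,G} → {A,G,T} (+1)
site 2, node DGQZ: DGQ={A,G,T} ∩ Z={A} → {A} (+0)
site 2, node DGQWZ: DGQZ={A} ∩ W={A} → {A} (+0)
per-site changes: [3, 3, 2]; total = 8

8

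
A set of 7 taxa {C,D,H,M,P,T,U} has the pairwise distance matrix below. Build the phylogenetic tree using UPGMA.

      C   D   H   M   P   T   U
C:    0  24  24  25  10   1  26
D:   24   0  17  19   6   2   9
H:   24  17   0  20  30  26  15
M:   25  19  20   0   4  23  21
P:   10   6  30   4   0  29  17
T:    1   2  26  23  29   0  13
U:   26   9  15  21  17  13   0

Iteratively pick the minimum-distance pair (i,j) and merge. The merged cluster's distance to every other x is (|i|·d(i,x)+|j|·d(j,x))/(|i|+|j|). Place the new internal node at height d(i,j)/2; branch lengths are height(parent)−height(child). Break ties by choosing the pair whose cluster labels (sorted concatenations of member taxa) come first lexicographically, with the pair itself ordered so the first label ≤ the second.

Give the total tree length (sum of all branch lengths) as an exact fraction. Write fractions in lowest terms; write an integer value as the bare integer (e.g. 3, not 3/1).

371/8

step 1: merge (C,T) at d=1; branch lengths C→1/2, T→1/2; new cluster CT
  updated: d(CT,D)=13, d(CT,H)=25, d(CT,M)=24, d(CT,P)=39/2, d(CT,U)=39/2
step 2: merge (M,P) at d=4; branch lengths M→2, P→2; new cluster MP
  updated: d(CT,MP)=87/4, d(D,MP)=25/2, d(H,MP)=25, d(MP,U)=19
step 3: merge (D,U) at d=9; branch lengths D→9/2, U→9/2; new cluster DU
  updated: d(CT,DU)=65/4, d(DU,H)=16, d(DU,MP)=63/4
step 4: merge (DU,MP) at d=63/4; branch lengths DU→27/8, MP→47/8; new cluster DMPU
  updated: d(CT,DMPU)=19, d(DMPU,H)=41/2
step 5: merge (CT,DMPU) at d=19; branch lengths CT→9, DMPU→13/8; new cluster CDMPTU
  updated: d(CDMPTU,H)=22
step 6: merge (CDMPTU,H) at d=22; branch lengths CDMPTU→3/2, H→11; new cluster CDHMPTU
final tree: (((C:1/2,T:1/2):9,((D:9/2,U:9/2):27/8,(M:2,P:2):47/8):13/8):3/2,H:11)
total length: 371/8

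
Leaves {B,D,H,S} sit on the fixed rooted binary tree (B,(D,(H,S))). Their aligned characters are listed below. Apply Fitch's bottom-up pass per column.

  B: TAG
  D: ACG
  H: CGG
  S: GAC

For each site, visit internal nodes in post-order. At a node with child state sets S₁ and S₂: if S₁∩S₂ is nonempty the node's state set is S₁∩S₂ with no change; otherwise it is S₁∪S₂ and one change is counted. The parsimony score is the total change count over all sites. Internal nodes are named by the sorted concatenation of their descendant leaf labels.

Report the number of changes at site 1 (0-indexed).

site 0, node HS: H={C} ∪ S={G} → {C,G} (+1)
site 0, node DHS: D={A} ∪ HS={C,G} → {A,C,G} (+1)
site 0, node BDHS: B={T} ∪ DHS={A,C,G} → {A,C,G,T} (+1)
site 1, node HS: H={G} ∪ S={A} → {A,G} (+1)
site 1, node DHS: D={C} ∪ HS={A,G} → {A,C,G} (+1)
site 1, node BDHS: B={A} ∩ DHS={A,C,G} → {A} (+0)
site 2, node HS: H={G} ∪ S={C} → {C,G} (+1)
site 2, node DHS: D={G} ∩ HS={C,G} → {G} (+0)
site 2, node BDHS: B={G} ∩ DHS={G} → {G} (+0)
per-site changes: [3, 2, 1]; total = 6

2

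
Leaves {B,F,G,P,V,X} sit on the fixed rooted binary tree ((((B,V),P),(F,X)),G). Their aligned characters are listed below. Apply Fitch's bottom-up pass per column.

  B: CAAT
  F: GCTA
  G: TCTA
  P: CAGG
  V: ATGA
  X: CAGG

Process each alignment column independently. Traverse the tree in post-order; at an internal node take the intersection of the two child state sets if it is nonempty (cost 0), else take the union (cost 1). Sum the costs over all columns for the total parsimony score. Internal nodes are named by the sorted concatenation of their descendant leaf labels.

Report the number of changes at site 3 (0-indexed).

site 0, node BV: B={C} ∪ V={A} → {A,C} (+1)
site 0, node BPV: BV={A,C} ∩ P={C} → {C} (+0)
site 0, node FX: F={G} ∪ X={C} → {C,G} (+1)
site 0, node BFPVX: BPV={C} ∩ FX={C,G} → {C} (+0)
site 0, node BFGPVX: BFPVX={C} ∪ G={T} → {C,T} (+1)
site 1, node BV: B={A} ∪ V={T} → {A,T} (+1)
site 1, node BPV: BV={A,T} ∩ P={A} → {A} (+0)
site 1, node FX: F={C} ∪ X={A} → {A,C} (+1)
site 1, node BFPVX: BPV={A} ∩ FX={A,C} → {A} (+0)
site 1, node BFGPVX: BFPVX={A} ∪ G={C} → {A,C} (+1)
site 2, node BV: B={A} ∪ V={G} → {A,G} (+1)
site 2, node BPV: BV={A,G} ∩ P={G} → {G} (+0)
site 2, node FX: F={T} ∪ X={G} → {G,T} (+1)
site 2, node BFPVX: BPV={G} ∩ FX={G,T} → {G} (+0)
site 2, node BFGPVX: BFPVX={G} ∪ G={T} → {G,T} (+1)
site 3, node BV: B={T} ∪ V={A} → {A,T} (+1)
site 3, node BPV: BV={A,T} ∪ P={G} → {A,G,T} (+1)
site 3, node FX: F={A} ∪ X={G} → {A,G} (+1)
site 3, node BFPVX: BPV={A,G,T} ∩ FX={A,G} → {A,G} (+0)
site 3, node BFGPVX: BFPVX={A,G} ∩ G={A} → {A} (+0)
per-site changes: [3, 3, 3, 3]; total = 12

3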